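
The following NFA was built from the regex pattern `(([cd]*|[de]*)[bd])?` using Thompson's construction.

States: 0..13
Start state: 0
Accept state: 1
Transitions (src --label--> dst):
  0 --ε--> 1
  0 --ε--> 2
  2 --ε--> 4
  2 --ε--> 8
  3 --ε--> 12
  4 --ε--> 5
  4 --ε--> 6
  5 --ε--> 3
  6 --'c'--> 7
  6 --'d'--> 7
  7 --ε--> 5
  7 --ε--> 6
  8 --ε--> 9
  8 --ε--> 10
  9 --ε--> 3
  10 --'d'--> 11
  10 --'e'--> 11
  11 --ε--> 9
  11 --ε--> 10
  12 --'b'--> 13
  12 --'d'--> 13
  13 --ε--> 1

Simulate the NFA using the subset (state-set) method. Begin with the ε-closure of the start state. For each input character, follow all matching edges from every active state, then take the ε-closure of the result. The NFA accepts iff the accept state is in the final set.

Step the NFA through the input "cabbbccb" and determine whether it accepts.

Answer: REJECT

Trace:
start: ε-closure({0}) = {0,1,2,3,4,5,6,8,9,10,12}
'c' @ 1: {3,5,6,7,12}
'a' @ 2: {}  — dead — no transitions
rest 'bbbccb' ignored (set empty)
final: {}; accept 1 not in set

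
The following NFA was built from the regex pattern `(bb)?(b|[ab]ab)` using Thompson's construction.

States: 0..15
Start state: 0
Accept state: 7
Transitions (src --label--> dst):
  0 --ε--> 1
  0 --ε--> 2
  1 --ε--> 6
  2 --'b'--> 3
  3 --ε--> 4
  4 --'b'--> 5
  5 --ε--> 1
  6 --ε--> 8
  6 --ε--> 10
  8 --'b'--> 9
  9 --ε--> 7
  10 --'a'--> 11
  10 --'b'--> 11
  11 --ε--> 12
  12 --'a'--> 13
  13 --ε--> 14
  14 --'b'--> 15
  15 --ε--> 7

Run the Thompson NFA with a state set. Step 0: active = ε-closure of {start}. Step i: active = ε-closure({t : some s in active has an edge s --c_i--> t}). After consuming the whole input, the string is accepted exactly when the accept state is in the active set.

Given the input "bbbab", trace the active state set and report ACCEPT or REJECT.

S₀ = ε-closure({0}) = {0,1,2,6,8,10}
'b' @ 1: {3,4,7,9,11,12}  [accepting]
'b' @ 2: {1,5,6,8,10}
'b' @ 3: {7,9,11,12}  [accepting]
'a' @ 4: {13,14}
'b' @ 5: {7,15}  [accepting]
end set {7,15} — state 7 in

Answer: ACCEPT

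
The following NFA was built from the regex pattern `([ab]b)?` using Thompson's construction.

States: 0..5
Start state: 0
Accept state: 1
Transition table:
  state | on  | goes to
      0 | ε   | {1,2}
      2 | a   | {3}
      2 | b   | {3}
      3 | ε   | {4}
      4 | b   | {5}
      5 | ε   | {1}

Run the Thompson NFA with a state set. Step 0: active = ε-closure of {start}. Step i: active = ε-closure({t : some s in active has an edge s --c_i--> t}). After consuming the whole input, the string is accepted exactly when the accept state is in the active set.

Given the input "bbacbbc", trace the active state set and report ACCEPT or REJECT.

Answer: REJECT

Derivation:
initial (ε-close {0}): {0,1,2}
'b' @ 1: {3,4}
'b' @ 2: {1,5}  (accept∈set)
'a' @ 3: {}  — no active states
rest 'cbbc' ignored (set empty)
after full input: {}  (accept=1 not in)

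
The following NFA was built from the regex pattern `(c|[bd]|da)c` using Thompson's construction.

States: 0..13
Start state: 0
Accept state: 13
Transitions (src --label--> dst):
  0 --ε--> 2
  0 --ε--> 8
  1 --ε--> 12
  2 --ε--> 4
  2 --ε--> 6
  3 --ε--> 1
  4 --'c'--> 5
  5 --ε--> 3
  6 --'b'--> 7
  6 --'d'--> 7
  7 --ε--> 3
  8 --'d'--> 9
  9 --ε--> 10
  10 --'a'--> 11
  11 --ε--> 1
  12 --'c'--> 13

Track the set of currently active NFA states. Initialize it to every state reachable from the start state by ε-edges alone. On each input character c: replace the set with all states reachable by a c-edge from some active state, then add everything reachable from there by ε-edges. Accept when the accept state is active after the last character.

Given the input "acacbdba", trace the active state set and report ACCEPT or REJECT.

initial (ε-close {0}): {0,2,4,6,8}
'a' @ 1: {}  — no active states
rest 'cacbdba' ignored (set empty)
end set {} — state 13 not in

Answer: REJECT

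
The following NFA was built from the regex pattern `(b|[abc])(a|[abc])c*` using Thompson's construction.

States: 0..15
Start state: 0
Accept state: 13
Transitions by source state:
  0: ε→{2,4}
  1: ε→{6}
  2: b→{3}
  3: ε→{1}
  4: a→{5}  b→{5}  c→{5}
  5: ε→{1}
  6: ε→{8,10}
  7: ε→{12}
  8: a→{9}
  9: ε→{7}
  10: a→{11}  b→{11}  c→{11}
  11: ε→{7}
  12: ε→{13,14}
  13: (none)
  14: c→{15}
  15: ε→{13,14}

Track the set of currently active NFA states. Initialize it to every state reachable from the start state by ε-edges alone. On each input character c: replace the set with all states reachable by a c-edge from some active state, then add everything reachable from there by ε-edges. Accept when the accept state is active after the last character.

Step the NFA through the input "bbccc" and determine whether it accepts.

Answer: ACCEPT

Trace:
initial (ε-close {0}): {0,2,4}
'b' @ 1: {1,3,5,6,8,10}
'b' @ 2: {7,11,12,13,14}  [accepting]
'c' @ 3: {13,14,15}  [accepting]
'c' @ 4: {13,14,15}  [accepting]
'c' @ 5: {13,14,15}  [accepting]
after full input: {13,14,15}  (accept=13 in)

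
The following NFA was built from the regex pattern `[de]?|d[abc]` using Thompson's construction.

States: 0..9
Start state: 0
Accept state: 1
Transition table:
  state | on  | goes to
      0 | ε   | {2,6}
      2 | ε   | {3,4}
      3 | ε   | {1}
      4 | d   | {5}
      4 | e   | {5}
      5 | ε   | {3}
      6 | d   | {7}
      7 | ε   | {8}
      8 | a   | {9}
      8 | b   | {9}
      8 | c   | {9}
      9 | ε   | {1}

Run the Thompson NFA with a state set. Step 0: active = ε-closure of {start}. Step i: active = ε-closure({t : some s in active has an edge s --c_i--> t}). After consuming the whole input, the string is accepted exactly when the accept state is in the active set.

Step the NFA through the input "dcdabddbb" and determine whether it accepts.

initial (ε-close {0}): {0,1,2,3,4,6}
'd' @ 1: {1,3,5,7,8}  [accepting]
'c' @ 2: {1,9}  [accepting]
'd' @ 3: {}  — state set empty
rest 'abddbb' ignored (set empty)
final: {}; accept 1 not in set

Answer: REJECT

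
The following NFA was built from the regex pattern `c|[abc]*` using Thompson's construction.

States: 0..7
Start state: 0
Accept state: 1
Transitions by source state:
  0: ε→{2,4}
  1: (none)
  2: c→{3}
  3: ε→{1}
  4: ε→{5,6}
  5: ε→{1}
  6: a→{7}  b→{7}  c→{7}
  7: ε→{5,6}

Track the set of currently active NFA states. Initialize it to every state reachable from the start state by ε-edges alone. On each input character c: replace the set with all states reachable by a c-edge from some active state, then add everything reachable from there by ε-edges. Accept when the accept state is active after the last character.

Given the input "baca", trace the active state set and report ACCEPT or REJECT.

S₀ = ε-closure({0}) = {0,1,2,4,5,6}
'b' @ 1: {1,5,6,7}  [accepting]
'a' @ 2: {1,5,6,7}  [accepting]
'c' @ 3: {1,5,6,7}  [accepting]
'a' @ 4: {1,5,6,7}  [accepting]
after full input: {1,5,6,7}  (accept=1 in)

Answer: ACCEPT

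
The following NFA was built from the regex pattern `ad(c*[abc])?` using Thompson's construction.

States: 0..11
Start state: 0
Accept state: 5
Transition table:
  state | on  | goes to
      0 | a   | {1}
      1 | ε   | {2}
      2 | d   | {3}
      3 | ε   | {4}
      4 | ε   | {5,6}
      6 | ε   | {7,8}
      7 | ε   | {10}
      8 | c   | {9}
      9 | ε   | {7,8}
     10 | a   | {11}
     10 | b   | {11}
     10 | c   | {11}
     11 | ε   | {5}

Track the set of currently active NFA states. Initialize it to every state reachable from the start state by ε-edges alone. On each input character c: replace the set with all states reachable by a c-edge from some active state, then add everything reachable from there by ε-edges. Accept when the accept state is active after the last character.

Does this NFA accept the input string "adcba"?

Answer: REJECT

Steps:
initial (ε-close {0}): {0}
'a' @ 1: {1,2}
'd' @ 2: {3,4,5,6,7,8,10}  ✓accept
'c' @ 3: {5,7,8,9,10,11}  ✓accept
'b' @ 4: {5,11}  ✓accept
'a' @ 5: {}  — no active states
end set {} — state 5 not in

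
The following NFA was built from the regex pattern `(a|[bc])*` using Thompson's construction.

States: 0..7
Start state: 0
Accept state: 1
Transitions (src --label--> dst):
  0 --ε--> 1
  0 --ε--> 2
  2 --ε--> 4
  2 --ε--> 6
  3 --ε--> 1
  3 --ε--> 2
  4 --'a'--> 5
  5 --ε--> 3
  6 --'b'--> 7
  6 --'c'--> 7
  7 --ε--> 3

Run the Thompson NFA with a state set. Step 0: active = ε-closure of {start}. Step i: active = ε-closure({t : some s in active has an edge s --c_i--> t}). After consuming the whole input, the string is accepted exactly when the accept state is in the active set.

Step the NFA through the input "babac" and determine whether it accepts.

start: ε-closure({0}) = {0,1,2,4,6}
'b' @ 1: {1,2,3,4,6,7}  (accept∈set)
'a' @ 2: {1,2,3,4,5,6}  (accept∈set)
'b' @ 3: {1,2,3,4,6,7}  (accept∈set)
'a' @ 4: {1,2,3,4,5,6}  (accept∈set)
'c' @ 5: {1,2,3,4,6,7}  (accept∈set)
end set {1,2,3,4,6,7} — state 1 in

Answer: ACCEPT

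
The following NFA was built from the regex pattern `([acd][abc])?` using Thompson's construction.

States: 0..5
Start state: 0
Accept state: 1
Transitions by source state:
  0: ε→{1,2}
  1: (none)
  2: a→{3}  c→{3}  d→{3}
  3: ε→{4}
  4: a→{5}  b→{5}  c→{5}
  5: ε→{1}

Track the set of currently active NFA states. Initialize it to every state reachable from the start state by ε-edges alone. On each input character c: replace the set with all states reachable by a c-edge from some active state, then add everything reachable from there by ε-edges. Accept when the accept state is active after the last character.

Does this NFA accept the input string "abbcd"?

initial (ε-close {0}): {0,1,2}
'a' @ 1: {3,4}
'b' @ 2: {1,5}  ✓accept
'b' @ 3: {}  — dead — no transitions
rest 'cd' ignored (set empty)
after full input: {}  (accept=1 not in)

Answer: REJECT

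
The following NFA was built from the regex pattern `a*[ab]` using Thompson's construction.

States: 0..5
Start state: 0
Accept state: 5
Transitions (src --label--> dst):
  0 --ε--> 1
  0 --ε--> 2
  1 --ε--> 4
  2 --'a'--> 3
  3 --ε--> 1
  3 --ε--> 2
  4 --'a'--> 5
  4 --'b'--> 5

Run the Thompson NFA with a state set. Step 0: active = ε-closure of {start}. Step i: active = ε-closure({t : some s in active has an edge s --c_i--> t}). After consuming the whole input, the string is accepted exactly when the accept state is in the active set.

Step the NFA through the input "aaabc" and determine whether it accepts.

start: ε-closure({0}) = {0,1,2,4}
'a' @ 1: {1,2,3,4,5}  [accepting]
'a' @ 2: {1,2,3,4,5}  [accepting]
'a' @ 3: {1,2,3,4,5}  [accepting]
'b' @ 4: {5}  [accepting]
'c' @ 5: {}  — dead — no transitions
after full input: {}  (accept=5 not in)

Answer: REJECT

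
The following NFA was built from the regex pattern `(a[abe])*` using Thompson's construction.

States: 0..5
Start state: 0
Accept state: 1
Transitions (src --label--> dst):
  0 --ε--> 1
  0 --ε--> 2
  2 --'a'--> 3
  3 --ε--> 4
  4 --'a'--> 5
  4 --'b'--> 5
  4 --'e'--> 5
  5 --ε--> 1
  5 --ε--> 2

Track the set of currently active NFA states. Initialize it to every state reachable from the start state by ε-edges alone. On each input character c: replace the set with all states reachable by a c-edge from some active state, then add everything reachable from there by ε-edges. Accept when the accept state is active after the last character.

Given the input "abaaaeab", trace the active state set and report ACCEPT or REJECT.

Answer: ACCEPT

Trace:
S₀ = ε-closure({0}) = {0,1,2}
'a' @ 1: {3,4}
'b' @ 2: {1,2,5}  (accept∈set)
'a' @ 3: {3,4}
'a' @ 4: {1,2,5}  (accept∈set)
'a' @ 5: {3,4}
'e' @ 6: {1,2,5}  (accept∈set)
'a' @ 7: {3,4}
'b' @ 8: {1,2,5}  (accept∈set)
end set {1,2,5} — state 1 in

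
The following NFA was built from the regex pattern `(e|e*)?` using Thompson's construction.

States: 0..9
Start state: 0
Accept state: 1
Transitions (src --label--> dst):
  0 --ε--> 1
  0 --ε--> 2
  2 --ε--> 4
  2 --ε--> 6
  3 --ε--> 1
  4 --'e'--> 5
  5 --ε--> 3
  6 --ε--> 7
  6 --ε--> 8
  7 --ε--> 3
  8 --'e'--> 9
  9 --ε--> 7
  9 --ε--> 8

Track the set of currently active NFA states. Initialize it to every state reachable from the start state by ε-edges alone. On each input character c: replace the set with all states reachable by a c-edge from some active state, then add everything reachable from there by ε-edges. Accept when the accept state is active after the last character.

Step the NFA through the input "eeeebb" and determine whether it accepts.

start: ε-closure({0}) = {0,1,2,3,4,6,7,8}
'e' @ 1: {1,3,5,7,8,9}  [accepting]
'e' @ 2: {1,3,7,8,9}  [accepting]
'e' @ 3: {1,3,7,8,9}  [accepting]
'e' @ 4: {1,3,7,8,9}  [accepting]
'b' @ 5: {}  — state set empty
rest 'b' ignored (set empty)
after full input: {}  (accept=1 not in)

Answer: REJECT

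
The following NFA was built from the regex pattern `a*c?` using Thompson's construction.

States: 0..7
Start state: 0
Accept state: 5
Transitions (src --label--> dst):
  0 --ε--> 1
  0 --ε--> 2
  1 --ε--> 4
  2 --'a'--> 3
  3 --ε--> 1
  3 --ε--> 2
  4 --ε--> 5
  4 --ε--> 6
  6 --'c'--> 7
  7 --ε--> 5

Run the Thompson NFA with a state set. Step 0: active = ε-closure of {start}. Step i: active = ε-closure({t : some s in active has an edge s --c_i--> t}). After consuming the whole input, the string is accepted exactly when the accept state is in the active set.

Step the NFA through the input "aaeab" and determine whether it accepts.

S₀ = ε-closure({0}) = {0,1,2,4,5,6}
'a' @ 1: {1,2,3,4,5,6}  [accepting]
'a' @ 2: {1,2,3,4,5,6}  [accepting]
'e' @ 3: {}  — state set empty
rest 'ab' ignored (set empty)
end set {} — state 5 not in

Answer: REJECT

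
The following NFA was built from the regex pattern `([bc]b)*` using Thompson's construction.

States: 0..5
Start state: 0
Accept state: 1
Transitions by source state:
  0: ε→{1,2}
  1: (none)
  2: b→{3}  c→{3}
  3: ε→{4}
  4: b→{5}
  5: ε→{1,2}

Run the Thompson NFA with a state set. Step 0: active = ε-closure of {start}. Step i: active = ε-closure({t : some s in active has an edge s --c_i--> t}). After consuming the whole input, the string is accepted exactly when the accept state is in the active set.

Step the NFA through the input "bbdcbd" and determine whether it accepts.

initial (ε-close {0}): {0,1,2}
'b' @ 1: {3,4}
'b' @ 2: {1,2,5}  ✓accept
'd' @ 3: {}  — state set empty
rest 'cbd' ignored (set empty)
final: {}; accept 1 not in set

Answer: REJECT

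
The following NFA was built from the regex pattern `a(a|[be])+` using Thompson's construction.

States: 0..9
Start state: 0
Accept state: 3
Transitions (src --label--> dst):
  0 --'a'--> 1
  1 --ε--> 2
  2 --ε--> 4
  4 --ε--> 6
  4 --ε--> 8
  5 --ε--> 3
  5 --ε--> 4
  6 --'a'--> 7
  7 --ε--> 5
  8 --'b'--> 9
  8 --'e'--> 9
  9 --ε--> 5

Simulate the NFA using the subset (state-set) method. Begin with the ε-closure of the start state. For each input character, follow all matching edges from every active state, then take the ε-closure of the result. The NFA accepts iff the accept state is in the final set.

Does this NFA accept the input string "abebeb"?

start: ε-closure({0}) = {0}
'a' @ 1: {1,2,4,6,8}
'b' @ 2: {3,4,5,6,8,9}  [accepting]
'e' @ 3: {3,4,5,6,8,9}  [accepting]
'b' @ 4: {3,4,5,6,8,9}  [accepting]
'e' @ 5: {3,4,5,6,8,9}  [accepting]
'b' @ 6: {3,4,5,6,8,9}  [accepting]
end set {3,4,5,6,8,9} — state 3 in

Answer: ACCEPT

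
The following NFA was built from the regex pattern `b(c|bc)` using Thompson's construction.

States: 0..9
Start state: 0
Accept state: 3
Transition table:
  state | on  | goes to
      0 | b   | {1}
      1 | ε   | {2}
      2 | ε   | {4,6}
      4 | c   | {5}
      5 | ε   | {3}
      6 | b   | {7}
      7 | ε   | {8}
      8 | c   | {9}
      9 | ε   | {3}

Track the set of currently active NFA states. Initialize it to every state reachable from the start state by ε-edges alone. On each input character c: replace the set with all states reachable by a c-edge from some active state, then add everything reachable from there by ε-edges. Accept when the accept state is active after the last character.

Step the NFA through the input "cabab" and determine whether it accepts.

S₀ = ε-closure({0}) = {0}
'c' @ 1: {}  — dead — no transitions
rest 'abab' ignored (set empty)
final: {}; accept 3 not in set

Answer: REJECT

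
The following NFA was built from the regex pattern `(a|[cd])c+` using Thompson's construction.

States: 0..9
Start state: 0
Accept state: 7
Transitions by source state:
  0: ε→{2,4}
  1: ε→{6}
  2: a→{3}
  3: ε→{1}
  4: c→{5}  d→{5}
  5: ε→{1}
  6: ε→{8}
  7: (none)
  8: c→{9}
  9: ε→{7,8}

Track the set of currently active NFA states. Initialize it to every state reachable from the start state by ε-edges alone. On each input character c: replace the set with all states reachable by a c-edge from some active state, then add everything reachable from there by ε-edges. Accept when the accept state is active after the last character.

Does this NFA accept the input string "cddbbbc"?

Answer: REJECT

Trace:
initial (ε-close {0}): {0,2,4}
'c' @ 1: {1,5,6,8}
'd' @ 2: {}  — state set empty
rest 'dbbbc' ignored (set empty)
end set {} — state 7 not in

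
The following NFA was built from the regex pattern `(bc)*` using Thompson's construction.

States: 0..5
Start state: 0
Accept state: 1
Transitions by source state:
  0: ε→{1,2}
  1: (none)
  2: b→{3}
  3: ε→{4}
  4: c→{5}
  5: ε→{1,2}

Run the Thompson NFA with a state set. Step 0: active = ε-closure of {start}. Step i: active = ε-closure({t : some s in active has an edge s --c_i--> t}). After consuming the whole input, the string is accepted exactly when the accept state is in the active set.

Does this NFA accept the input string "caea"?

Answer: REJECT

Trace:
start: ε-closure({0}) = {0,1,2}
'c' @ 1: {}  — no active states
rest 'aea' ignored (set empty)
end set {} — state 1 not in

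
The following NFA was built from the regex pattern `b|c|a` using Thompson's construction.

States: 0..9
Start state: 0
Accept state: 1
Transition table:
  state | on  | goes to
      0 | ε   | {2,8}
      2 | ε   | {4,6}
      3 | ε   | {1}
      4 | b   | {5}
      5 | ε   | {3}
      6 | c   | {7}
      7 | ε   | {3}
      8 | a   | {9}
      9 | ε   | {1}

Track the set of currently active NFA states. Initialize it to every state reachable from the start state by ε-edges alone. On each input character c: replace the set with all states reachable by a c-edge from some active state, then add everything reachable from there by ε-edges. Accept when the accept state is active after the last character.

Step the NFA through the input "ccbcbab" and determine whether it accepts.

Answer: REJECT

Trace:
S₀ = ε-closure({0}) = {0,2,4,6,8}
'c' @ 1: {1,3,7}  (accept∈set)
'c' @ 2: {}  — no active states
rest 'bcbab' ignored (set empty)
after full input: {}  (accept=1 not in)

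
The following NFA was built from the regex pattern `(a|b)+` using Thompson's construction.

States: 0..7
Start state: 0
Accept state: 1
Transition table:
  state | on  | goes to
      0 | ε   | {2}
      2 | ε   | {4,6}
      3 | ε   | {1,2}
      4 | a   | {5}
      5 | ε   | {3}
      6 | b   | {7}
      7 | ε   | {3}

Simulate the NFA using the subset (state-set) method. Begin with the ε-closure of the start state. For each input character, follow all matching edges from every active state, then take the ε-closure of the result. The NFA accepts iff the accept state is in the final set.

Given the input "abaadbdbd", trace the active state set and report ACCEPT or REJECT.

Answer: REJECT

Derivation:
start: ε-closure({0}) = {0,2,4,6}
'a' @ 1: {1,2,3,4,5,6}  [accepting]
'b' @ 2: {1,2,3,4,6,7}  [accepting]
'a' @ 3: {1,2,3,4,5,6}  [accepting]
'a' @ 4: {1,2,3,4,5,6}  [accepting]
'd' @ 5: {}  — state set empty
rest 'bdbd' ignored (set empty)
end set {} — state 1 not in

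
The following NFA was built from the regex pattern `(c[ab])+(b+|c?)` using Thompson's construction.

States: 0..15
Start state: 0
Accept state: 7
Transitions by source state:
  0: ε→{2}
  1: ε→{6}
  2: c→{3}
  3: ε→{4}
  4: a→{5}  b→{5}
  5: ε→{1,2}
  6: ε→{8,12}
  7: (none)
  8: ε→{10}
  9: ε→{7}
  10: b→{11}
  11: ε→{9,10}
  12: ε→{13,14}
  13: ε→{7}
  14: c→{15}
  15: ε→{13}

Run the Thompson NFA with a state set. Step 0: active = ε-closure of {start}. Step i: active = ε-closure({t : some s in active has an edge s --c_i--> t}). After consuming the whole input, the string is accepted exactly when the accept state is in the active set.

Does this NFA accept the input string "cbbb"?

Answer: ACCEPT

Derivation:
initial (ε-close {0}): {0,2}
'c' @ 1: {3,4}
'b' @ 2: {1,2,5,6,7,8,10,12,13,14}  ✓accept
'b' @ 3: {7,9,10,11}  ✓accept
'b' @ 4: {7,9,10,11}  ✓accept
after full input: {7,9,10,11}  (accept=7 in)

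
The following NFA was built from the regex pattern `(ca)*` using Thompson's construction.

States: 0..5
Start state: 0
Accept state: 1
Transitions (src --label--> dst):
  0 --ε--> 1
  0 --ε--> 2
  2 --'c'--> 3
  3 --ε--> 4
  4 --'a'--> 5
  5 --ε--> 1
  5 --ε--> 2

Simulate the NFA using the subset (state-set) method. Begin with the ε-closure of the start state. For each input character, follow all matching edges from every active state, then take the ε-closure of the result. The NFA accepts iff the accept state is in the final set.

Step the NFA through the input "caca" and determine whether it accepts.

Answer: ACCEPT

Derivation:
initial (ε-close {0}): {0,1,2}
'c' @ 1: {3,4}
'a' @ 2: {1,2,5}  ✓accept
'c' @ 3: {3,4}
'a' @ 4: {1,2,5}  ✓accept
final: {1,2,5}; accept 1 in set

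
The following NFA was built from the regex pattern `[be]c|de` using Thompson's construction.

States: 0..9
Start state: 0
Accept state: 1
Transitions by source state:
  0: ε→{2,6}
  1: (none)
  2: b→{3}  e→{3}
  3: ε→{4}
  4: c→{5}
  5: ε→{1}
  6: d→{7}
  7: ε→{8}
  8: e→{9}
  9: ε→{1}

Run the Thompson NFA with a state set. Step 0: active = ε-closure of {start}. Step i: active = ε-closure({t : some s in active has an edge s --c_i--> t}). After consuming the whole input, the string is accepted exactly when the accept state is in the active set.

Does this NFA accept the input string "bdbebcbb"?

Answer: REJECT

Steps:
S₀ = ε-closure({0}) = {0,2,6}
'b' @ 1: {3,4}
'd' @ 2: {}  — state set empty
rest 'bebcbb' ignored (set empty)
final: {}; accept 1 not in set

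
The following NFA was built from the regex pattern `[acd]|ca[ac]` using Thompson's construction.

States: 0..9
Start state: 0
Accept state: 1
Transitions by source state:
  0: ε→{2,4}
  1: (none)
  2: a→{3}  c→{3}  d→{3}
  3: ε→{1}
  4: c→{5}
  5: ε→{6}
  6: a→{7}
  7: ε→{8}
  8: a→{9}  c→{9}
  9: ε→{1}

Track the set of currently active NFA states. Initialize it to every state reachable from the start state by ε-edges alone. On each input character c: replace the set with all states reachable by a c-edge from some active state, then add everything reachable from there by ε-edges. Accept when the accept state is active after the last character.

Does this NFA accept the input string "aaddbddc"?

start: ε-closure({0}) = {0,2,4}
'a' @ 1: {1,3}  (accept∈set)
'a' @ 2: {}  — state set empty
rest 'ddbddc' ignored (set empty)
final: {}; accept 1 not in set

Answer: REJECT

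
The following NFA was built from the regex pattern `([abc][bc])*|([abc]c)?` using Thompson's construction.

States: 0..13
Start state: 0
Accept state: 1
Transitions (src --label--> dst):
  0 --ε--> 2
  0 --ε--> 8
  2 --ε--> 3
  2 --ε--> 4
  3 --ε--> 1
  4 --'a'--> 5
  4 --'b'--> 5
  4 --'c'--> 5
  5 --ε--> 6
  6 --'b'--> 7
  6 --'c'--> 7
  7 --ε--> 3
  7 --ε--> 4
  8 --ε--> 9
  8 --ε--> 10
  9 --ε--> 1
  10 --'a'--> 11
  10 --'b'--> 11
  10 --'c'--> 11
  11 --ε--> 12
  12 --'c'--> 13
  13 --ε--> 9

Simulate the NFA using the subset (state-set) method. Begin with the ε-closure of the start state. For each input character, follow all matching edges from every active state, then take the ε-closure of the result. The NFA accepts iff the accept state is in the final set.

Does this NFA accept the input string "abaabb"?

start: ε-closure({0}) = {0,1,2,3,4,8,9,10}
'a' @ 1: {5,6,11,12}
'b' @ 2: {1,3,4,7}  [accepting]
'a' @ 3: {5,6}
'a' @ 4: {}  — no active states
rest 'bb' ignored (set empty)
final: {}; accept 1 not in set

Answer: REJECT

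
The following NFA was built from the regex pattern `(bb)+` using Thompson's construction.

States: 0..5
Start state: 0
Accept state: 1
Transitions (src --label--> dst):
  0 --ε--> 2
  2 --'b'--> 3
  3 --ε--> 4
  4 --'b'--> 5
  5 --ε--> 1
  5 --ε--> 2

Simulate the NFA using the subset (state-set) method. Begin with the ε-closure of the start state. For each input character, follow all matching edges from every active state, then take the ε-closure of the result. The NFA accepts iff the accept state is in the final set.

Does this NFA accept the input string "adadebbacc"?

Answer: REJECT

Derivation:
initial (ε-close {0}): {0,2}
'a' @ 1: {}  — dead — no transitions
rest 'dadebbacc' ignored (set empty)
final: {}; accept 1 not in set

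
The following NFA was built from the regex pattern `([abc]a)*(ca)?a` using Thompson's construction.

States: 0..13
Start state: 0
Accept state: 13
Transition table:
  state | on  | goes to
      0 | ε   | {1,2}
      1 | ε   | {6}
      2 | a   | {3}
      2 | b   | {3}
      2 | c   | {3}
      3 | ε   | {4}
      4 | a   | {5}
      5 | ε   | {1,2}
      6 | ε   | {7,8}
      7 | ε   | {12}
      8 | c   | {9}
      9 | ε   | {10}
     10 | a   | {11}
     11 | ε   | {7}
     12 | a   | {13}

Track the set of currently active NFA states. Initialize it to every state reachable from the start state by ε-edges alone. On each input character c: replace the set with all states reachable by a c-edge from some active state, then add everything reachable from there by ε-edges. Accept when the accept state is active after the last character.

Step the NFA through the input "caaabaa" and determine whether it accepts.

Answer: ACCEPT

Derivation:
initial (ε-close {0}): {0,1,2,6,7,8,12}
'c' @ 1: {3,4,9,10}
'a' @ 2: {1,2,5,6,7,8,11,12}
'a' @ 3: {3,4,13}  (accept∈set)
'a' @ 4: {1,2,5,6,7,8,12}
'b' @ 5: {3,4}
'a' @ 6: {1,2,5,6,7,8,12}
'a' @ 7: {3,4,13}  (accept∈set)
end set {3,4,13} — state 13 in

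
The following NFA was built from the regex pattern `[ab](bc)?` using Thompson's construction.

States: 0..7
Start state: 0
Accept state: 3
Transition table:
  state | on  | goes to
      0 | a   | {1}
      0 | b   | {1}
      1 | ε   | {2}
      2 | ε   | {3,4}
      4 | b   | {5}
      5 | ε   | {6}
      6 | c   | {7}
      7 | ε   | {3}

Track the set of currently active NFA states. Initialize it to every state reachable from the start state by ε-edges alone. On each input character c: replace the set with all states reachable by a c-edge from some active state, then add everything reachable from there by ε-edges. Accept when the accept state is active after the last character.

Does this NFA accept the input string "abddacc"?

S₀ = ε-closure({0}) = {0}
'a' @ 1: {1,2,3,4}  [accepting]
'b' @ 2: {5,6}
'd' @ 3: {}  — dead — no transitions
rest 'dacc' ignored (set empty)
end set {} — state 3 not in

Answer: REJECT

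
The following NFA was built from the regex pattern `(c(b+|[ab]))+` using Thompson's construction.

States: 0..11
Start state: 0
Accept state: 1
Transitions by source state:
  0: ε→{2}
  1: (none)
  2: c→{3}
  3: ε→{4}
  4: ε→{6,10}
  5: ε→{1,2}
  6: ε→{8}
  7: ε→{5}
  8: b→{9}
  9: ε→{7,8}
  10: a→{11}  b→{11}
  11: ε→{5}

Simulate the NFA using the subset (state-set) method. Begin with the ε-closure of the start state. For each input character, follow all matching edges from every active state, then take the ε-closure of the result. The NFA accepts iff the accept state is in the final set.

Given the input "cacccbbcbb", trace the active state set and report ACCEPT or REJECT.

Answer: REJECT

Derivation:
start: ε-closure({0}) = {0,2}
'c' @ 1: {3,4,6,8,10}
'a' @ 2: {1,2,5,11}  [accepting]
'c' @ 3: {3,4,6,8,10}
'c' @ 4: {}  — no active states
rest 'cbbcbb' ignored (set empty)
final: {}; accept 1 not in set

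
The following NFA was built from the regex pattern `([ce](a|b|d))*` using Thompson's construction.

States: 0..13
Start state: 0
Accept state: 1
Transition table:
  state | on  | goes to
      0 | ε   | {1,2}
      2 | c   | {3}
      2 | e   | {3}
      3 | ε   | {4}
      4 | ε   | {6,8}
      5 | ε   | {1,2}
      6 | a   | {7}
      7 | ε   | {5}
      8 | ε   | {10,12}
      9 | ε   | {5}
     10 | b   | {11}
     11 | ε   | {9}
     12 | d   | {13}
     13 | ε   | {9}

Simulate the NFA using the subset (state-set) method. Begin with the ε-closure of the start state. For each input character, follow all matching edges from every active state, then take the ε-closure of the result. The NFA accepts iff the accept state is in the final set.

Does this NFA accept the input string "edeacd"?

initial (ε-close {0}): {0,1,2}
'e' @ 1: {3,4,6,8,10,12}
'd' @ 2: {1,2,5,9,13}  (accept∈set)
'e' @ 3: {3,4,6,8,10,12}
'a' @ 4: {1,2,5,7}  (accept∈set)
'c' @ 5: {3,4,6,8,10,12}
'd' @ 6: {1,2,5,9,13}  (accept∈set)
final: {1,2,5,9,13}; accept 1 in set

Answer: ACCEPT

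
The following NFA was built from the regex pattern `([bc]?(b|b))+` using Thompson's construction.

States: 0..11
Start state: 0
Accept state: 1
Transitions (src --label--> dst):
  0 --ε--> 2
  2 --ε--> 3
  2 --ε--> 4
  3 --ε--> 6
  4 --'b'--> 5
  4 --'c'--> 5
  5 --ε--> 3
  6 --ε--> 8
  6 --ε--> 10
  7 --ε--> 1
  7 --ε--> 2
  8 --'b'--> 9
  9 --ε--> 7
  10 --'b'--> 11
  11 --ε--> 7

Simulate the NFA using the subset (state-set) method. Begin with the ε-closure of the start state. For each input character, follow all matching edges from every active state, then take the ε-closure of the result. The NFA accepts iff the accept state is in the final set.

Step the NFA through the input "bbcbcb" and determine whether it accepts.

Answer: ACCEPT

Derivation:
S₀ = ε-closure({0}) = {0,2,3,4,6,8,10}
'b' @ 1: {1,2,3,4,5,6,7,8,9,10,11}  [accepting]
'b' @ 2: {1,2,3,4,5,6,7,8,9,10,11}  [accepting]
'c' @ 3: {3,5,6,8,10}
'b' @ 4: {1,2,3,4,6,7,8,9,10,11}  [accepting]
'c' @ 5: {3,5,6,8,10}
'b' @ 6: {1,2,3,4,6,7,8,9,10,11}  [accepting]
end set {1,2,3,4,6,7,8,9,10,11} — state 1 in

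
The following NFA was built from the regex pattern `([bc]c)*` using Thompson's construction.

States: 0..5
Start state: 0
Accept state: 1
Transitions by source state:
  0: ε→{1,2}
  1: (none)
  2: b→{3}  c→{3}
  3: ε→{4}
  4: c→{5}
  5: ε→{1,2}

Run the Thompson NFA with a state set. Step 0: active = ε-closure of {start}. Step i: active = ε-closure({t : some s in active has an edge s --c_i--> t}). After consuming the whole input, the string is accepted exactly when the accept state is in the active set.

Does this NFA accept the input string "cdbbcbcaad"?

Answer: REJECT

Trace:
initial (ε-close {0}): {0,1,2}
'c' @ 1: {3,4}
'd' @ 2: {}  — no active states
rest 'bbcbcaad' ignored (set empty)
end set {} — state 1 not in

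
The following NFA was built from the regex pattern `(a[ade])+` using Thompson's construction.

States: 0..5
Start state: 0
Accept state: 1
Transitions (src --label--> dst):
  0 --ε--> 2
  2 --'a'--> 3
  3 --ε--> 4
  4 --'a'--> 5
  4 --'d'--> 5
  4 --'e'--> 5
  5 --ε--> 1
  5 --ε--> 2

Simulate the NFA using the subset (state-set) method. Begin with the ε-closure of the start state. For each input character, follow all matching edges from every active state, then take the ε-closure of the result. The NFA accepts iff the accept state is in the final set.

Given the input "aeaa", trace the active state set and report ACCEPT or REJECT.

start: ε-closure({0}) = {0,2}
'a' @ 1: {3,4}
'e' @ 2: {1,2,5}  [accepting]
'a' @ 3: {3,4}
'a' @ 4: {1,2,5}  [accepting]
final: {1,2,5}; accept 1 in set

Answer: ACCEPT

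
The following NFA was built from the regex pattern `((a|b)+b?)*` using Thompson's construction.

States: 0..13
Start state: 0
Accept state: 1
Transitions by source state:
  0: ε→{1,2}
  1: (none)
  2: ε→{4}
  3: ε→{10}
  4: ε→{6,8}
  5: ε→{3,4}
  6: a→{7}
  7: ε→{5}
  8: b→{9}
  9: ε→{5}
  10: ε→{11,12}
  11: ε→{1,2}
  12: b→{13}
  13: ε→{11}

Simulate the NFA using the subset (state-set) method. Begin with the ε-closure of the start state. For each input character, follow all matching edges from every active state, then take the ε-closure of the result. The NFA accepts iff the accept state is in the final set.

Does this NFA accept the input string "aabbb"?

Answer: ACCEPT

Steps:
start: ε-closure({0}) = {0,1,2,4,6,8}
'a' @ 1: {1,2,3,4,5,6,7,8,10,11,12}  (accept∈set)
'a' @ 2: {1,2,3,4,5,6,7,8,10,11,12}  (accept∈set)
'b' @ 3: {1,2,3,4,5,6,8,9,10,11,12,13}  (accept∈set)
'b' @ 4: {1,2,3,4,5,6,8,9,10,11,12,13}  (accept∈set)
'b' @ 5: {1,2,3,4,5,6,8,9,10,11,12,13}  (accept∈set)
end set {1,2,3,4,5,6,8,9,10,11,12,13} — state 1 in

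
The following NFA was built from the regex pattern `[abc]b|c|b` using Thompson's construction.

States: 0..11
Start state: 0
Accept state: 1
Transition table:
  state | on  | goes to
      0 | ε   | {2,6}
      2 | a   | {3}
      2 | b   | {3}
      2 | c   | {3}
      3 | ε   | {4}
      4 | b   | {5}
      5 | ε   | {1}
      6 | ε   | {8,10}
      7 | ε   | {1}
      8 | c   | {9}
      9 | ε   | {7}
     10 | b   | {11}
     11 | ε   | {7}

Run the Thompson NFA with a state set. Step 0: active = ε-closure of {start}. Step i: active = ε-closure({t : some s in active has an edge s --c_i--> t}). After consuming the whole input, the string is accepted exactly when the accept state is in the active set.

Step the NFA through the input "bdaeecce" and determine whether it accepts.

Answer: REJECT

Steps:
S₀ = ε-closure({0}) = {0,2,6,8,10}
'b' @ 1: {1,3,4,7,11}  (accept∈set)
'd' @ 2: {}  — dead — no transitions
rest 'aeecce' ignored (set empty)
end set {} — state 1 not in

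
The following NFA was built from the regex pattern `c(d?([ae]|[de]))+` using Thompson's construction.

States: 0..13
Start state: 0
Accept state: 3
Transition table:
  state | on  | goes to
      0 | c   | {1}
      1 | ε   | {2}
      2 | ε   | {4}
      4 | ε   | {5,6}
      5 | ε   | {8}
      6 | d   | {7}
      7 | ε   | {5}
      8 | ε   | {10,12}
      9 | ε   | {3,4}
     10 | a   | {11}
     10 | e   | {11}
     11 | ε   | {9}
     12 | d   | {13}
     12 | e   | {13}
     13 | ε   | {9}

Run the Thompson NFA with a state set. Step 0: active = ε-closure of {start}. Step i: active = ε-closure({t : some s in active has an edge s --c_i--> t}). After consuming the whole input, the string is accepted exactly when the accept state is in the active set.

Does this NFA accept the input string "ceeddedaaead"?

Answer: ACCEPT

Trace:
initial (ε-close {0}): {0}
'c' @ 1: {1,2,4,5,6,8,10,12}
'e' @ 2: {3,4,5,6,8,9,10,11,12,13}  ✓accept
'e' @ 3: {3,4,5,6,8,9,10,11,12,13}  ✓accept
'd' @ 4: {3,4,5,6,7,8,9,10,12,13}  ✓accept
'd' @ 5: {3,4,5,6,7,8,9,10,12,13}  ✓accept
'e' @ 6: {3,4,5,6,8,9,10,11,12,13}  ✓accept
'd' @ 7: {3,4,5,6,7,8,9,10,12,13}  ✓accept
'a' @ 8: {3,4,5,6,8,9,10,11,12}  ✓accept
'a' @ 9: {3,4,5,6,8,9,10,11,12}  ✓accept
'e' @ 10: {3,4,5,6,8,9,10,11,12,13}  ✓accept
'a' @ 11: {3,4,5,6,8,9,10,11,12}  ✓accept
'd' @ 12: {3,4,5,6,7,8,9,10,12,13}  ✓accept
end set {3,4,5,6,7,8,9,10,12,13} — state 3 in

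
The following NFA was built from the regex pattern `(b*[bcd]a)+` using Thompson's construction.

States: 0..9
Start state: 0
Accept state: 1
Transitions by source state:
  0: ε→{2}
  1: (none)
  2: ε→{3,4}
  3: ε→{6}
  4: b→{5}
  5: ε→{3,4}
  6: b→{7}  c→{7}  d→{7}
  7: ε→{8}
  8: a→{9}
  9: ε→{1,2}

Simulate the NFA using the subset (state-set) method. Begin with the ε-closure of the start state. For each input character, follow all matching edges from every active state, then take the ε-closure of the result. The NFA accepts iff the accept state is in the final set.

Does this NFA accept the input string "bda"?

Answer: ACCEPT

Derivation:
start: ε-closure({0}) = {0,2,3,4,6}
'b' @ 1: {3,4,5,6,7,8}
'd' @ 2: {7,8}
'a' @ 3: {1,2,3,4,6,9}  (accept∈set)
after full input: {1,2,3,4,6,9}  (accept=1 in)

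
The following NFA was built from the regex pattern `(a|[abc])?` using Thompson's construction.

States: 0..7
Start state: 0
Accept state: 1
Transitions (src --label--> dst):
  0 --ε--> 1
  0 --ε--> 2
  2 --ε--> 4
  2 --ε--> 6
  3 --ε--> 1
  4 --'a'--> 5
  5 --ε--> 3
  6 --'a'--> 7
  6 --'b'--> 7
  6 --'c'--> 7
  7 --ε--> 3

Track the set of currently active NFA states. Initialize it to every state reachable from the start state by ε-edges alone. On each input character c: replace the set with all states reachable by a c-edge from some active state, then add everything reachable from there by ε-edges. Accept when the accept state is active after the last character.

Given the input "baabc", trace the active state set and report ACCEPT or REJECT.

initial (ε-close {0}): {0,1,2,4,6}
'b' @ 1: {1,3,7}  [accepting]
'a' @ 2: {}  — state set empty
rest 'abc' ignored (set empty)
end set {} — state 1 not in

Answer: REJECT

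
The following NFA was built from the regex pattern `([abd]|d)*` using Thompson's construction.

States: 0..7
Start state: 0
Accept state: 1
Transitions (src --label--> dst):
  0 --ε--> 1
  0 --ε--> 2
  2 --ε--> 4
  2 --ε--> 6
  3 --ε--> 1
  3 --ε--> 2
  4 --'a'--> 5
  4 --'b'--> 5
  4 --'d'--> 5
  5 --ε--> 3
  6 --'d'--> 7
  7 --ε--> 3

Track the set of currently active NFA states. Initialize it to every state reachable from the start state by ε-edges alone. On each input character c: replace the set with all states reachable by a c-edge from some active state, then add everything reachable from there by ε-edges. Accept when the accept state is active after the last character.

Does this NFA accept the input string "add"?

start: ε-closure({0}) = {0,1,2,4,6}
'a' @ 1: {1,2,3,4,5,6}  ✓accept
'd' @ 2: {1,2,3,4,5,6,7}  ✓accept
'd' @ 3: {1,2,3,4,5,6,7}  ✓accept
after full input: {1,2,3,4,5,6,7}  (accept=1 in)

Answer: ACCEPT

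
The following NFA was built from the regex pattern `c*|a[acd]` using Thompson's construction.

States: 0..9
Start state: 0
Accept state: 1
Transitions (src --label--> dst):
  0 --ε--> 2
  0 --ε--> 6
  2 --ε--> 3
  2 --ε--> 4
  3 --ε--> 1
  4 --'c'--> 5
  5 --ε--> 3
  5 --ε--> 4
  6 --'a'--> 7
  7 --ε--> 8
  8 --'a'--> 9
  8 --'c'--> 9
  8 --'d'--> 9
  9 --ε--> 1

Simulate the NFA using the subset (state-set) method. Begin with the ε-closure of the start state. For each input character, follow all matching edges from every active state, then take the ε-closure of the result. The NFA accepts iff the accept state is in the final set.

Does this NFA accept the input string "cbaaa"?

Answer: REJECT

Steps:
initial (ε-close {0}): {0,1,2,3,4,6}
'c' @ 1: {1,3,4,5}  ✓accept
'b' @ 2: {}  — dead — no transitions
rest 'aaa' ignored (set empty)
final: {}; accept 1 not in set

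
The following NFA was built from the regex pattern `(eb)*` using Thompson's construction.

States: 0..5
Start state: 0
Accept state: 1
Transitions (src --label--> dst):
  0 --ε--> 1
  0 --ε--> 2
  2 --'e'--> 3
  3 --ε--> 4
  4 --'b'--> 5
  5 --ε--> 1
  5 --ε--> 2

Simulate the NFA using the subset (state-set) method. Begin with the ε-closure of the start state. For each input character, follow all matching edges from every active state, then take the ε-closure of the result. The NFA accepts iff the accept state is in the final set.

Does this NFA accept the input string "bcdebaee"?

initial (ε-close {0}): {0,1,2}
'b' @ 1: {}  — dead — no transitions
rest 'cdebaee' ignored (set empty)
final: {}; accept 1 not in set

Answer: REJECT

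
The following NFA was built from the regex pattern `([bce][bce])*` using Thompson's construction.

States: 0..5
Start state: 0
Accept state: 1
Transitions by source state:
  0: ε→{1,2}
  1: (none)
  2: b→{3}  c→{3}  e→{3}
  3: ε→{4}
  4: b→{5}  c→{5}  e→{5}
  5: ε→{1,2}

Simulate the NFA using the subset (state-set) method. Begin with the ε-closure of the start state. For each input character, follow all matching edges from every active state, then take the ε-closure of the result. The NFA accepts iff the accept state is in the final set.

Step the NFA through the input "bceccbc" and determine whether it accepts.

Answer: REJECT

Steps:
initial (ε-close {0}): {0,1,2}
'b' @ 1: {3,4}
'c' @ 2: {1,2,5}  [accepting]
'e' @ 3: {3,4}
'c' @ 4: {1,2,5}  [accepting]
'c' @ 5: {3,4}
'b' @ 6: {1,2,5}  [accepting]
'c' @ 7: {3,4}
end set {3,4} — state 1 not in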